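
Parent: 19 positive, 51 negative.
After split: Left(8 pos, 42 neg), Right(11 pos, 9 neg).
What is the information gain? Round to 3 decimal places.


H(parent) = 0.8435. H(left) = 0.6343, H(right) = 0.9928. Weighted = (50/70)*0.6343 + (20/70)*0.9928 = 0.7367. IG = 0.8435 - 0.7367 = 0.1068, which rounds to 0.107.

0.107


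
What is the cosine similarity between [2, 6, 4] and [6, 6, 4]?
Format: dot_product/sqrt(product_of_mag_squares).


dot = 64. |a|^2 = 56, |b|^2 = 88. cos = 64/sqrt(4928).

64/sqrt(4928)


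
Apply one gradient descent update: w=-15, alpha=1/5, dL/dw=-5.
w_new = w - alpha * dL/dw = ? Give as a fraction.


w_new = -15 - 1/5 * -5 = -15 - -1 = -14.

-14


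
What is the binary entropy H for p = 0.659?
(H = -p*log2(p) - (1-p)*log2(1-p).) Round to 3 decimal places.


H = -0.659*log2(0.659) - 0.341*log2(0.341) = 0.926.

0.926


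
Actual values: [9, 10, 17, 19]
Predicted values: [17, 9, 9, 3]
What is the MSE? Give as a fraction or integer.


MSE = (1/4) * ((9-17)^2=64 + (10-9)^2=1 + (17-9)^2=64 + (19-3)^2=256). Sum = 385. MSE = 385/4.

385/4


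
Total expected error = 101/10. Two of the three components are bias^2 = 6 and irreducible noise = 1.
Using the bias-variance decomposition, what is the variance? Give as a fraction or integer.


Total error = bias^2 + variance + irreducible noise. So variance = 101/10 - 6 - 1 = 31/10.

31/10


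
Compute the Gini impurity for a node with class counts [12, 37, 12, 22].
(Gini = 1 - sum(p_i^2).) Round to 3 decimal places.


Total = 83. Proportions: 12/83, 37/83, 12/83, 22/83. sum(p_i^2) = 0.3108. Gini = 1 - 0.3108 = 0.6892, which rounds to 0.689.

0.689


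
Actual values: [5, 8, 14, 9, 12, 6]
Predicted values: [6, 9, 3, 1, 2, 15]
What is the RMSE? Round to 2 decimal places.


MSE = 61.3333. RMSE = sqrt(61.3333) = 7.83.

7.83


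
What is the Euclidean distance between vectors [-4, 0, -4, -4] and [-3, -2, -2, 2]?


d = sqrt(sum of squared differences). (-4--3)^2=1, (0--2)^2=4, (-4--2)^2=4, (-4-2)^2=36. Sum = 45.

sqrt(45)


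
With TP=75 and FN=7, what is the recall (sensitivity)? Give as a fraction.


Recall = TP / (TP + FN) = 75 / 82 = 75/82.

75/82


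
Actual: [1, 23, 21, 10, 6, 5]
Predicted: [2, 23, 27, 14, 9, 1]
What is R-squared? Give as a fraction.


Mean(y) = 11. SS_res = 78. SS_tot = 406. R^2 = 1 - 78/(406) = 164/203.

164/203


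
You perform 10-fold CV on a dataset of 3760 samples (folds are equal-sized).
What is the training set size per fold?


Each validation fold has 3760/10 = 376 samples. Training set = 3760 - 376 = 3384.

3384


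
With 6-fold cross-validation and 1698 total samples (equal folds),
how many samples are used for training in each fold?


Each validation fold has 1698/6 = 283 samples. Training set = 1698 - 283 = 1415.

1415


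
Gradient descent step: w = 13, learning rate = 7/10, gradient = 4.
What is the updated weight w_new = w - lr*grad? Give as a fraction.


w_new = 13 - 7/10 * 4 = 13 - 14/5 = 51/5.

51/5


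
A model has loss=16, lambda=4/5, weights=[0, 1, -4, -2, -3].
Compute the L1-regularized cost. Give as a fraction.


L1 norm = sum(|w|) = 10. J = 16 + 4/5 * 10 = 24.

24


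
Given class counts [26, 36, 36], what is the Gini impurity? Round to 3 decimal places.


Total = 98. Proportions: 26/98, 36/98, 36/98. sum(p_i^2) = 0.3403. Gini = 1 - 0.3403 = 0.6597, which rounds to 0.660.

0.660


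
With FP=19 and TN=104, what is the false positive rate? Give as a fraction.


FPR = FP / (FP + TN) = 19 / 123 = 19/123.

19/123


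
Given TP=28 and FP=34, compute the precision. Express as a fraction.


Precision = TP / (TP + FP) = 28 / 62 = 14/31.

14/31


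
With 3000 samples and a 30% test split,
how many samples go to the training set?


Test set = 3000 * 30% = 900. Training set = 3000 - 900 = 2100.

2100


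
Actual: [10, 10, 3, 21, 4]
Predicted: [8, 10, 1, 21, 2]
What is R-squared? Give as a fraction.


Mean(y) = 48/5. SS_res = 12. SS_tot = 1026/5. R^2 = 1 - 12/(1026/5) = 161/171.

161/171


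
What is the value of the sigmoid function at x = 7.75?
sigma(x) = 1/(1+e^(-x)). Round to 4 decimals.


sigma(7.75) = 1/(1+e^(-7.75)) = 1/(1+0.000431) = 1/1.000431 = 0.9996.

0.9996


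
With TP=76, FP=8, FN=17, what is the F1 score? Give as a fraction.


Precision = 76/84 = 19/21. Recall = 76/93 = 76/93. F1 = 2*P*R/(P+R) = 152/177.

152/177


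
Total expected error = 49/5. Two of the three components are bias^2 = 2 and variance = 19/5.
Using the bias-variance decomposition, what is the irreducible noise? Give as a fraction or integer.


Total error = bias^2 + variance + irreducible noise. So irreducible noise = 49/5 - 2 - 19/5 = 4.

4


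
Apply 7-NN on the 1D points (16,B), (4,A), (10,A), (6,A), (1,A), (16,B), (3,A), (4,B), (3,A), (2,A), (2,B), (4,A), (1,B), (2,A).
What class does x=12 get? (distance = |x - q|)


Distances: |16-12|=4, |4-12|=8, |10-12|=2, |6-12|=6, |1-12|=11, |16-12|=4, |3-12|=9, |4-12|=8, |3-12|=9, |2-12|=10, |2-12|=10, |4-12|=8, |1-12|=11, |2-12|=10. 7 nearest: (10,A), (16,B), (16,B), (6,A), (4,A), (4,A), (4,B). Counts: {'A': 4, 'B': 3}. Majority class: A.

A


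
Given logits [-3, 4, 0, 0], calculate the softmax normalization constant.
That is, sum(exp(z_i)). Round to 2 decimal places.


Denom = e^-3=0.0498 + e^4=54.5982 + e^0=1.0000 + e^0=1.0000. Sum = 56.6480, which rounds to 56.65.

56.65


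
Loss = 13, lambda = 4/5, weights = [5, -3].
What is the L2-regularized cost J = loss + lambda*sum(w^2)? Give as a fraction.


L2 sq norm = sum(w^2) = 34. J = 13 + 4/5 * 34 = 201/5.

201/5


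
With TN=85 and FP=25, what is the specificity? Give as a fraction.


Specificity = TN / (TN + FP) = 85 / 110 = 17/22.

17/22


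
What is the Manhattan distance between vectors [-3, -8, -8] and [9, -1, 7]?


d = sum of absolute differences: |-3-9|=12 + |-8--1|=7 + |-8-7|=15 = 34.

34


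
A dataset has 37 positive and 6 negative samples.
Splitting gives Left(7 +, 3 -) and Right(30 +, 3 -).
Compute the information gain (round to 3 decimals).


H(parent) = 0.5830. H(left) = 0.8813, H(right) = 0.4395. Weighted = (10/43)*0.8813 + (33/43)*0.4395 = 0.5422. IG = 0.5830 - 0.5422 = 0.0408, which rounds to 0.041.

0.041


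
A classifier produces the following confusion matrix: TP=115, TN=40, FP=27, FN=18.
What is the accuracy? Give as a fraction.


Accuracy = (TP + TN) / (TP + TN + FP + FN) = (115 + 40) / 200 = 31/40.

31/40


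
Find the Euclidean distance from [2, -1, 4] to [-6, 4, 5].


d = sqrt(sum of squared differences). (2--6)^2=64, (-1-4)^2=25, (4-5)^2=1. Sum = 90.

sqrt(90)


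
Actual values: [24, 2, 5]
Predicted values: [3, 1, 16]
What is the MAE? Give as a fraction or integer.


MAE = (1/3) * (|24-3|=21 + |2-1|=1 + |5-16|=11). Sum = 33. MAE = 11.

11


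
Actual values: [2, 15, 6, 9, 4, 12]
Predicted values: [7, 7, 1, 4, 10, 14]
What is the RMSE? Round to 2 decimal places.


MSE = 29.8333. RMSE = sqrt(29.8333) = 5.46.

5.46


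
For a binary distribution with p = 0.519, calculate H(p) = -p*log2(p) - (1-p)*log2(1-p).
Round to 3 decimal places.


H = -0.519*log2(0.519) - 0.481*log2(0.481) = 0.999.

0.999


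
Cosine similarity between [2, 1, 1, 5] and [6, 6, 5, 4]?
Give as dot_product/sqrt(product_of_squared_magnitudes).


dot = 43. |a|^2 = 31, |b|^2 = 113. cos = 43/sqrt(3503).

43/sqrt(3503)


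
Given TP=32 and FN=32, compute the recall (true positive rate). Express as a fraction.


Recall = TP / (TP + FN) = 32 / 64 = 1/2.

1/2


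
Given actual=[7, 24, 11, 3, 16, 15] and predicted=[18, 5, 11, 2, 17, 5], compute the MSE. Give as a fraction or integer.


MSE = (1/6) * ((7-18)^2=121 + (24-5)^2=361 + (11-11)^2=0 + (3-2)^2=1 + (16-17)^2=1 + (15-5)^2=100). Sum = 584. MSE = 292/3.

292/3


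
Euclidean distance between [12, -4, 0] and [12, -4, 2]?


d = sqrt(sum of squared differences). (12-12)^2=0, (-4--4)^2=0, (0-2)^2=4. Sum = 4.

2


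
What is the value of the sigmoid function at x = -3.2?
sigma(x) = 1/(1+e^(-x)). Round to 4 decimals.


sigma(-3.2) = 1/(1+e^(3.2)) = 1/(1+24.532530) = 1/25.532530 = 0.0392.

0.0392


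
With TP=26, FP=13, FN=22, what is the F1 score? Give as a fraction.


Precision = 26/39 = 2/3. Recall = 26/48 = 13/24. F1 = 2*P*R/(P+R) = 52/87.

52/87


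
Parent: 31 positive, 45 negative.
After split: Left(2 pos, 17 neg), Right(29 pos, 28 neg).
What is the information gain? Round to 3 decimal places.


H(parent) = 0.9754. H(left) = 0.4855, H(right) = 0.9998. Weighted = (19/76)*0.4855 + (57/76)*0.9998 = 0.8712. IG = 0.9754 - 0.8712 = 0.1042, which rounds to 0.104.

0.104


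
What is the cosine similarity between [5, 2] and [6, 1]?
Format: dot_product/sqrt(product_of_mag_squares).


dot = 32. |a|^2 = 29, |b|^2 = 37. cos = 32/sqrt(1073).

32/sqrt(1073)


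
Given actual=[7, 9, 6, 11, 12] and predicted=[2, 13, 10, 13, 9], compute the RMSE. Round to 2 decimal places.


MSE = 14.0000. RMSE = sqrt(14.0000) = 3.74.

3.74


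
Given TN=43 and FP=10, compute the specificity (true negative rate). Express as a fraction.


Specificity = TN / (TN + FP) = 43 / 53 = 43/53.

43/53


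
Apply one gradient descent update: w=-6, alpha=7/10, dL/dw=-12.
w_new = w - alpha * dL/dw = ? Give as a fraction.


w_new = -6 - 7/10 * -12 = -6 - -42/5 = 12/5.

12/5


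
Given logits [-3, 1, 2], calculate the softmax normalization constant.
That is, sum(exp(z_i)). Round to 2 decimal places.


Denom = e^-3=0.0498 + e^1=2.7183 + e^2=7.3891. Sum = 10.1572, which rounds to 10.16.

10.16


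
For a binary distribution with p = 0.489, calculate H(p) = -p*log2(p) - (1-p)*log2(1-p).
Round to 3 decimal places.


H = -0.489*log2(0.489) - 0.511*log2(0.511) = 1.000.

1.000


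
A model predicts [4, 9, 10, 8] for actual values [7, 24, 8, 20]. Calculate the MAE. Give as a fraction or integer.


MAE = (1/4) * (|7-4|=3 + |24-9|=15 + |8-10|=2 + |20-8|=12). Sum = 32. MAE = 8.

8


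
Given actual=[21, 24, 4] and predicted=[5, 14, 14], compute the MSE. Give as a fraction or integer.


MSE = (1/3) * ((21-5)^2=256 + (24-14)^2=100 + (4-14)^2=100). Sum = 456. MSE = 152.

152


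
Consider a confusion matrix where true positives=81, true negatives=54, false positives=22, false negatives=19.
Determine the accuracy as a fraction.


Accuracy = (TP + TN) / (TP + TN + FP + FN) = (81 + 54) / 176 = 135/176.

135/176


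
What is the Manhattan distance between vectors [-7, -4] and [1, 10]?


d = sum of absolute differences: |-7-1|=8 + |-4-10|=14 = 22.

22


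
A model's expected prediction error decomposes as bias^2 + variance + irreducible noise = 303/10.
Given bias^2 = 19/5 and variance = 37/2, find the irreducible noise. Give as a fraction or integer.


Total error = bias^2 + variance + irreducible noise. So irreducible noise = 303/10 - 19/5 - 37/2 = 8.

8


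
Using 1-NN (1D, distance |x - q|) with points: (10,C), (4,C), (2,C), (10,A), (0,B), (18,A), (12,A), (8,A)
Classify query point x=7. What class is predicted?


Distances: |10-7|=3, |4-7|=3, |2-7|=5, |10-7|=3, |0-7|=7, |18-7|=11, |12-7|=5, |8-7|=1. 1 nearest: (8,A). Counts: {'A': 1}. Majority class: A.

A


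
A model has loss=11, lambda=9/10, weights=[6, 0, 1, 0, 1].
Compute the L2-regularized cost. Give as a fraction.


L2 sq norm = sum(w^2) = 38. J = 11 + 9/10 * 38 = 226/5.

226/5


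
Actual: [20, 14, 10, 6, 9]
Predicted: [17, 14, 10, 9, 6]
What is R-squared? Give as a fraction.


Mean(y) = 59/5. SS_res = 27. SS_tot = 584/5. R^2 = 1 - 27/(584/5) = 449/584.

449/584


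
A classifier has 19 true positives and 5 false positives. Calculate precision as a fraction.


Precision = TP / (TP + FP) = 19 / 24 = 19/24.

19/24


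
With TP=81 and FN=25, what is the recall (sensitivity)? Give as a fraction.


Recall = TP / (TP + FN) = 81 / 106 = 81/106.

81/106


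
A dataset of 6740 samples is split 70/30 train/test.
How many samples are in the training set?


Test set = 6740 * 30% = 2022. Training set = 6740 - 2022 = 4718.

4718


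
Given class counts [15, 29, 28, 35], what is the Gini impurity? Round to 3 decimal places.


Total = 107. Proportions: 15/107, 29/107, 28/107, 35/107. sum(p_i^2) = 0.2686. Gini = 1 - 0.2686 = 0.7314, which rounds to 0.731.

0.731


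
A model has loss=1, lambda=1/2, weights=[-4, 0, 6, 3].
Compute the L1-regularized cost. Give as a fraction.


L1 norm = sum(|w|) = 13. J = 1 + 1/2 * 13 = 15/2.

15/2


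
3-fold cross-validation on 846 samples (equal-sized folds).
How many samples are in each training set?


Each validation fold has 846/3 = 282 samples. Training set = 846 - 282 = 564.

564


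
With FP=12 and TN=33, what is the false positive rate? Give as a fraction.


FPR = FP / (FP + TN) = 12 / 45 = 4/15.

4/15


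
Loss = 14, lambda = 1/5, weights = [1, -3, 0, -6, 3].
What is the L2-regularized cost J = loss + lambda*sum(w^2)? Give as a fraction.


L2 sq norm = sum(w^2) = 55. J = 14 + 1/5 * 55 = 25.

25


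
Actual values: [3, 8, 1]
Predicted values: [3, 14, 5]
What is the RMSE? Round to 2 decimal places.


MSE = 17.3333. RMSE = sqrt(17.3333) = 4.16.

4.16


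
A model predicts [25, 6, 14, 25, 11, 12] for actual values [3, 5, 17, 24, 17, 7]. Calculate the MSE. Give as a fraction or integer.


MSE = (1/6) * ((3-25)^2=484 + (5-6)^2=1 + (17-14)^2=9 + (24-25)^2=1 + (17-11)^2=36 + (7-12)^2=25). Sum = 556. MSE = 278/3.

278/3


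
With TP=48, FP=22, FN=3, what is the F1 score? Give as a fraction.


Precision = 48/70 = 24/35. Recall = 48/51 = 16/17. F1 = 2*P*R/(P+R) = 96/121.

96/121


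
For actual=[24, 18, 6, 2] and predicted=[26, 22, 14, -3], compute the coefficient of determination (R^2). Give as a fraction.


Mean(y) = 25/2. SS_res = 109. SS_tot = 315. R^2 = 1 - 109/(315) = 206/315.

206/315


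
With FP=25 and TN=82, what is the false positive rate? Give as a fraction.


FPR = FP / (FP + TN) = 25 / 107 = 25/107.

25/107


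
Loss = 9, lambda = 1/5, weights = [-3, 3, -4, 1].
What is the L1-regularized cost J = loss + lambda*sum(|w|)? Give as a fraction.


L1 norm = sum(|w|) = 11. J = 9 + 1/5 * 11 = 56/5.

56/5


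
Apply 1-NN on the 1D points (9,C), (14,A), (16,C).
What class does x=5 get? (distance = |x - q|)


Distances: |9-5|=4, |14-5|=9, |16-5|=11. 1 nearest: (9,C). Counts: {'C': 1}. Majority class: C.

C


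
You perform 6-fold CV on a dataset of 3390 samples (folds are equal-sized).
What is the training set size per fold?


Each validation fold has 3390/6 = 565 samples. Training set = 3390 - 565 = 2825.

2825


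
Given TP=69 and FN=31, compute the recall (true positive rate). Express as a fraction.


Recall = TP / (TP + FN) = 69 / 100 = 69/100.

69/100


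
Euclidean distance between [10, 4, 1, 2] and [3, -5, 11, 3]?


d = sqrt(sum of squared differences). (10-3)^2=49, (4--5)^2=81, (1-11)^2=100, (2-3)^2=1. Sum = 231.

sqrt(231)


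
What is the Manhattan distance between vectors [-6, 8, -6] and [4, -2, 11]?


d = sum of absolute differences: |-6-4|=10 + |8--2|=10 + |-6-11|=17 = 37.

37


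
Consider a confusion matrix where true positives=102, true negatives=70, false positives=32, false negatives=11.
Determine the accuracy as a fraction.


Accuracy = (TP + TN) / (TP + TN + FP + FN) = (102 + 70) / 215 = 4/5.

4/5


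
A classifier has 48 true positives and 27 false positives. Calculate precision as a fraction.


Precision = TP / (TP + FP) = 48 / 75 = 16/25.

16/25


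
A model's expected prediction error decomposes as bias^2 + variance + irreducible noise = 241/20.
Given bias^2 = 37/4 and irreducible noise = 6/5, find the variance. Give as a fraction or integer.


Total error = bias^2 + variance + irreducible noise. So variance = 241/20 - 37/4 - 6/5 = 8/5.

8/5


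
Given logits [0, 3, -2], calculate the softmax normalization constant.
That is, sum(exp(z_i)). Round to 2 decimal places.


Denom = e^0=1.0000 + e^3=20.0855 + e^-2=0.1353. Sum = 21.2208, which rounds to 21.22.

21.22


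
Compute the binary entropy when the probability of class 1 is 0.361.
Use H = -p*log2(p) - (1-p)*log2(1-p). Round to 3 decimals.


H = -0.361*log2(0.361) - 0.639*log2(0.639) = 0.944.

0.944


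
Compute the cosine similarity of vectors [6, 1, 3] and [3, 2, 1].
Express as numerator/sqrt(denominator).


dot = 23. |a|^2 = 46, |b|^2 = 14. cos = 23/sqrt(644).

23/sqrt(644)


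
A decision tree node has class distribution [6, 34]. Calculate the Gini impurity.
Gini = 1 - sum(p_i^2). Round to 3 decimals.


Total = 40. Proportions: 6/40, 34/40. sum(p_i^2) = 0.7450. Gini = 1 - 0.7450 = 0.2550, which rounds to 0.255.

0.255


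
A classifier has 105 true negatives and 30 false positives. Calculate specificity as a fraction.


Specificity = TN / (TN + FP) = 105 / 135 = 7/9.

7/9


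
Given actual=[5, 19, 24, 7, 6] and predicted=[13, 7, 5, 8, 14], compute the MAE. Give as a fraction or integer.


MAE = (1/5) * (|5-13|=8 + |19-7|=12 + |24-5|=19 + |7-8|=1 + |6-14|=8). Sum = 48. MAE = 48/5.

48/5


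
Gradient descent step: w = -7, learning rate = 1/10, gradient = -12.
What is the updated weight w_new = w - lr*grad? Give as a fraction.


w_new = -7 - 1/10 * -12 = -7 - -6/5 = -29/5.

-29/5


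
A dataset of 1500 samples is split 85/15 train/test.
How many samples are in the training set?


Test set = 1500 * 15% = 225. Training set = 1500 - 225 = 1275.

1275


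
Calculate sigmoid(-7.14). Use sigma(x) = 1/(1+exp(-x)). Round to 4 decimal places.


sigma(-7.14) = 1/(1+e^(7.14)) = 1/(1+1261.428389) = 1/1262.428389 = 0.0008.

0.0008


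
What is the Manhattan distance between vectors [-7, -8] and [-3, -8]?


d = sum of absolute differences: |-7--3|=4 + |-8--8|=0 = 4.

4


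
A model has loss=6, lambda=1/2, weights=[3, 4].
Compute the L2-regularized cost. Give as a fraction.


L2 sq norm = sum(w^2) = 25. J = 6 + 1/2 * 25 = 37/2.

37/2


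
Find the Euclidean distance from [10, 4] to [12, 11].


d = sqrt(sum of squared differences). (10-12)^2=4, (4-11)^2=49. Sum = 53.

sqrt(53)


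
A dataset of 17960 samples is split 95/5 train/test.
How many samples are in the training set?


Test set = 17960 * 5% = 898. Training set = 17960 - 898 = 17062.

17062


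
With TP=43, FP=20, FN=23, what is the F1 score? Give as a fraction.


Precision = 43/63 = 43/63. Recall = 43/66 = 43/66. F1 = 2*P*R/(P+R) = 2/3.

2/3


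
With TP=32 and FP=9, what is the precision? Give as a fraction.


Precision = TP / (TP + FP) = 32 / 41 = 32/41.

32/41


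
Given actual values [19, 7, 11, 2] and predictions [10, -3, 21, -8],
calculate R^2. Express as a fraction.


Mean(y) = 39/4. SS_res = 381. SS_tot = 619/4. R^2 = 1 - 381/(619/4) = -905/619.

-905/619


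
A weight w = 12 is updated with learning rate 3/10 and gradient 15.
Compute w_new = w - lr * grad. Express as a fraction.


w_new = 12 - 3/10 * 15 = 12 - 9/2 = 15/2.

15/2


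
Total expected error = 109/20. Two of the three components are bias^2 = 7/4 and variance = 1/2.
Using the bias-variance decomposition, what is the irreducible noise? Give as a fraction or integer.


Total error = bias^2 + variance + irreducible noise. So irreducible noise = 109/20 - 7/4 - 1/2 = 16/5.

16/5


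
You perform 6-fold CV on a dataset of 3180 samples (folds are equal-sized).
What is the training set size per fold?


Each validation fold has 3180/6 = 530 samples. Training set = 3180 - 530 = 2650.

2650


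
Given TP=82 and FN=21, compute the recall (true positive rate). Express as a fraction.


Recall = TP / (TP + FN) = 82 / 103 = 82/103.

82/103


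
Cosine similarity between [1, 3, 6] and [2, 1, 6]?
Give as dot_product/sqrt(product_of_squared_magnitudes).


dot = 41. |a|^2 = 46, |b|^2 = 41. cos = 41/sqrt(1886).

41/sqrt(1886)


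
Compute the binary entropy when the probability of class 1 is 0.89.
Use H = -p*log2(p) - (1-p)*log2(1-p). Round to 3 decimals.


H = -0.89*log2(0.89) - 0.11*log2(0.11) = 0.500.

0.500


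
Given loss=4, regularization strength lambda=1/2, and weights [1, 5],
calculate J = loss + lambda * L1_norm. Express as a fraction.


L1 norm = sum(|w|) = 6. J = 4 + 1/2 * 6 = 7.

7


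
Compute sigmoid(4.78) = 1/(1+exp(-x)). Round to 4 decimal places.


sigma(4.78) = 1/(1+e^(-4.78)) = 1/(1+0.008396) = 1/1.008396 = 0.9917.

0.9917


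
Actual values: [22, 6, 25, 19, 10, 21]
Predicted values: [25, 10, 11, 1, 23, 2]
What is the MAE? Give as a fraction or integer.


MAE = (1/6) * (|22-25|=3 + |6-10|=4 + |25-11|=14 + |19-1|=18 + |10-23|=13 + |21-2|=19). Sum = 71. MAE = 71/6.

71/6


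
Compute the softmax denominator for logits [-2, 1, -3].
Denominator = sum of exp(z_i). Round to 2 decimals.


Denom = e^-2=0.1353 + e^1=2.7183 + e^-3=0.0498. Sum = 2.9034, which rounds to 2.90.

2.90


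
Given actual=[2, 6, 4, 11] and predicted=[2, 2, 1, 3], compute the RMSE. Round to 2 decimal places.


MSE = 22.2500. RMSE = sqrt(22.2500) = 4.72.

4.72


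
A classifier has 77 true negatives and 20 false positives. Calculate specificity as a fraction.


Specificity = TN / (TN + FP) = 77 / 97 = 77/97.

77/97


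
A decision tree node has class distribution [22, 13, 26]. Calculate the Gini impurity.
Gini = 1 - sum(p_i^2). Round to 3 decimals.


Total = 61. Proportions: 22/61, 13/61, 26/61. sum(p_i^2) = 0.3572. Gini = 1 - 0.3572 = 0.6428, which rounds to 0.643.

0.643


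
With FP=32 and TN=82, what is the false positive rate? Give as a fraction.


FPR = FP / (FP + TN) = 32 / 114 = 16/57.

16/57


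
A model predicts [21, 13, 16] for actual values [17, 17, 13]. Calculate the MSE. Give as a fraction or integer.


MSE = (1/3) * ((17-21)^2=16 + (17-13)^2=16 + (13-16)^2=9). Sum = 41. MSE = 41/3.

41/3


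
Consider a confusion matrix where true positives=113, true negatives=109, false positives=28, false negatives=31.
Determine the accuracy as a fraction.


Accuracy = (TP + TN) / (TP + TN + FP + FN) = (113 + 109) / 281 = 222/281.

222/281


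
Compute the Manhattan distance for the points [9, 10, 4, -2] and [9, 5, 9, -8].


d = sum of absolute differences: |9-9|=0 + |10-5|=5 + |4-9|=5 + |-2--8|=6 = 16.

16


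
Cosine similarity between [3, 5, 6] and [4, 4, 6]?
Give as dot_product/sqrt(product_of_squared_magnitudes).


dot = 68. |a|^2 = 70, |b|^2 = 68. cos = 68/sqrt(4760).

68/sqrt(4760)


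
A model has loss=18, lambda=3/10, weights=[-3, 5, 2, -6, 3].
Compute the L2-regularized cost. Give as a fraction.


L2 sq norm = sum(w^2) = 83. J = 18 + 3/10 * 83 = 429/10.

429/10


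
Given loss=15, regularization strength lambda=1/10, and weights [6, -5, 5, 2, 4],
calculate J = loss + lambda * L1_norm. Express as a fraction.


L1 norm = sum(|w|) = 22. J = 15 + 1/10 * 22 = 86/5.

86/5


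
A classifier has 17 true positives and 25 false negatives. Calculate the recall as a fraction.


Recall = TP / (TP + FN) = 17 / 42 = 17/42.

17/42


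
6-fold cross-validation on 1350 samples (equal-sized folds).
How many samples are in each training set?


Each validation fold has 1350/6 = 225 samples. Training set = 1350 - 225 = 1125.

1125


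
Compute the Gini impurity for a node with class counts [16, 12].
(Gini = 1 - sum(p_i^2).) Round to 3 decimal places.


Total = 28. Proportions: 16/28, 12/28. sum(p_i^2) = 0.5102. Gini = 1 - 0.5102 = 0.4898, which rounds to 0.490.

0.490


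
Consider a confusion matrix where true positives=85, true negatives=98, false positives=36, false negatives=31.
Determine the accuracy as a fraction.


Accuracy = (TP + TN) / (TP + TN + FP + FN) = (85 + 98) / 250 = 183/250.

183/250


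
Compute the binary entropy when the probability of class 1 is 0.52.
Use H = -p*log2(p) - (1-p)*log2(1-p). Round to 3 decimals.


H = -0.52*log2(0.52) - 0.48*log2(0.48) = 0.999.

0.999


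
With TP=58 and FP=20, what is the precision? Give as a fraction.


Precision = TP / (TP + FP) = 58 / 78 = 29/39.

29/39


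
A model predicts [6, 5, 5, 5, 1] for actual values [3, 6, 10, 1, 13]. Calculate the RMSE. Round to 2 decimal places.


MSE = 39.0000. RMSE = sqrt(39.0000) = 6.24.

6.24


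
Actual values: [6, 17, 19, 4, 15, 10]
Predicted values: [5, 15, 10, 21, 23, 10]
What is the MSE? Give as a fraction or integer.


MSE = (1/6) * ((6-5)^2=1 + (17-15)^2=4 + (19-10)^2=81 + (4-21)^2=289 + (15-23)^2=64 + (10-10)^2=0). Sum = 439. MSE = 439/6.

439/6


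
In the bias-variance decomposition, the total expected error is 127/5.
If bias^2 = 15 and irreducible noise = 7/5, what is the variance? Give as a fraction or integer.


Total error = bias^2 + variance + irreducible noise. So variance = 127/5 - 15 - 7/5 = 9.

9


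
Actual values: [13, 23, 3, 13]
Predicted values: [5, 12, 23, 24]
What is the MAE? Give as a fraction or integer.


MAE = (1/4) * (|13-5|=8 + |23-12|=11 + |3-23|=20 + |13-24|=11). Sum = 50. MAE = 25/2.

25/2


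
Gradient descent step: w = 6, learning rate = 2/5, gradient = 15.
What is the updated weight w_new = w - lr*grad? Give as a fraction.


w_new = 6 - 2/5 * 15 = 6 - 6 = 0.

0


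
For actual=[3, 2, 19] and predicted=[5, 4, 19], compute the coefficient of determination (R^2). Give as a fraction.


Mean(y) = 8. SS_res = 8. SS_tot = 182. R^2 = 1 - 8/(182) = 87/91.

87/91


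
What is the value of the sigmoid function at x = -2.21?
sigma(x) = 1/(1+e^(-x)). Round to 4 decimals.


sigma(-2.21) = 1/(1+e^(2.21)) = 1/(1+9.115716) = 1/10.115716 = 0.0989.

0.0989


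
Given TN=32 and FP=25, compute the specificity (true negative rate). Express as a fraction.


Specificity = TN / (TN + FP) = 32 / 57 = 32/57.

32/57


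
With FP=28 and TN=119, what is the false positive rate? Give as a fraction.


FPR = FP / (FP + TN) = 28 / 147 = 4/21.

4/21


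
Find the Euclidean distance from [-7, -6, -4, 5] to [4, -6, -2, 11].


d = sqrt(sum of squared differences). (-7-4)^2=121, (-6--6)^2=0, (-4--2)^2=4, (5-11)^2=36. Sum = 161.

sqrt(161)


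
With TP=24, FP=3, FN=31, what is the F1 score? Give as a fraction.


Precision = 24/27 = 8/9. Recall = 24/55 = 24/55. F1 = 2*P*R/(P+R) = 24/41.

24/41


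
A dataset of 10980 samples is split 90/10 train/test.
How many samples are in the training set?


Test set = 10980 * 10% = 1098. Training set = 10980 - 1098 = 9882.

9882


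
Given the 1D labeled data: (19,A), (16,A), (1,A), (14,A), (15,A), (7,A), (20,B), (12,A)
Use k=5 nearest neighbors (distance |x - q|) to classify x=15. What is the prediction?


Distances: |19-15|=4, |16-15|=1, |1-15|=14, |14-15|=1, |15-15|=0, |7-15|=8, |20-15|=5, |12-15|=3. 5 nearest: (15,A), (16,A), (14,A), (12,A), (19,A). Counts: {'A': 5}. Majority class: A.

A


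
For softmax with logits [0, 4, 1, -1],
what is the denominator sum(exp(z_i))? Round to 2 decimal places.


Denom = e^0=1.0000 + e^4=54.5982 + e^1=2.7183 + e^-1=0.3679. Sum = 58.6844, which rounds to 58.68.

58.68


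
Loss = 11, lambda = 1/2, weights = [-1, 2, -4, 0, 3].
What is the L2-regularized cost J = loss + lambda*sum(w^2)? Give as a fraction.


L2 sq norm = sum(w^2) = 30. J = 11 + 1/2 * 30 = 26.

26


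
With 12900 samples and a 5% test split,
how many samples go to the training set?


Test set = 12900 * 5% = 645. Training set = 12900 - 645 = 12255.

12255


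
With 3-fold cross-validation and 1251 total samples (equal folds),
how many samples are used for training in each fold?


Each validation fold has 1251/3 = 417 samples. Training set = 1251 - 417 = 834.

834


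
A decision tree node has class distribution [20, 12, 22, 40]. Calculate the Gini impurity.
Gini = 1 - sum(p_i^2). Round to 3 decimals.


Total = 94. Proportions: 20/94, 12/94, 22/94, 40/94. sum(p_i^2) = 0.2974. Gini = 1 - 0.2974 = 0.7026, which rounds to 0.703.

0.703


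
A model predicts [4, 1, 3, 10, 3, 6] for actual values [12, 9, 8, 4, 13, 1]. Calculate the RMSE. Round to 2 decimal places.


MSE = 52.3333. RMSE = sqrt(52.3333) = 7.23.

7.23


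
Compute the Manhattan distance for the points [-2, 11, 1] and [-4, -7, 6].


d = sum of absolute differences: |-2--4|=2 + |11--7|=18 + |1-6|=5 = 25.

25


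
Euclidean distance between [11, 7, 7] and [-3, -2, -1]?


d = sqrt(sum of squared differences). (11--3)^2=196, (7--2)^2=81, (7--1)^2=64. Sum = 341.

sqrt(341)


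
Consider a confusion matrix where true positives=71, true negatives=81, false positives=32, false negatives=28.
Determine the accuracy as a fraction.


Accuracy = (TP + TN) / (TP + TN + FP + FN) = (71 + 81) / 212 = 38/53.

38/53


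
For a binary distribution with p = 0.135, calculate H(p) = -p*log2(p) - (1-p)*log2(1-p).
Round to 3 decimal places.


H = -0.135*log2(0.135) - 0.865*log2(0.865) = 0.571.

0.571


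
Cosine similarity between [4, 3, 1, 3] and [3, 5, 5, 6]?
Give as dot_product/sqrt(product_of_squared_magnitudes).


dot = 50. |a|^2 = 35, |b|^2 = 95. cos = 50/sqrt(3325).

50/sqrt(3325)


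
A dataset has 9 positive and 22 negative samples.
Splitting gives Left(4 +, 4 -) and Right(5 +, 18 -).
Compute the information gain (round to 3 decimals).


H(parent) = 0.8691. H(left) = 1.0000, H(right) = 0.7554. Weighted = (8/31)*1.0000 + (23/31)*0.7554 = 0.8185. IG = 0.8691 - 0.8185 = 0.0506, which rounds to 0.051.

0.051


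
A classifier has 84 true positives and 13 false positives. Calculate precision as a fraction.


Precision = TP / (TP + FP) = 84 / 97 = 84/97.

84/97


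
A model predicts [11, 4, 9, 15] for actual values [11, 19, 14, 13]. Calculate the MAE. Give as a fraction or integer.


MAE = (1/4) * (|11-11|=0 + |19-4|=15 + |14-9|=5 + |13-15|=2). Sum = 22. MAE = 11/2.

11/2


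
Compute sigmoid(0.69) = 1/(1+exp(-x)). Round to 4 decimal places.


sigma(0.69) = 1/(1+e^(-0.69)) = 1/(1+0.501576) = 1/1.501576 = 0.6660.

0.6660


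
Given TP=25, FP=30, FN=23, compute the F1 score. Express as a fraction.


Precision = 25/55 = 5/11. Recall = 25/48 = 25/48. F1 = 2*P*R/(P+R) = 50/103.

50/103


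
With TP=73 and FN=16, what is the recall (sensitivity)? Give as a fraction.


Recall = TP / (TP + FN) = 73 / 89 = 73/89.

73/89


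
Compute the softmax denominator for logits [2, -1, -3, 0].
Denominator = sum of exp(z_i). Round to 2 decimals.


Denom = e^2=7.3891 + e^-1=0.3679 + e^-3=0.0498 + e^0=1.0000. Sum = 8.8068, which rounds to 8.81.

8.81


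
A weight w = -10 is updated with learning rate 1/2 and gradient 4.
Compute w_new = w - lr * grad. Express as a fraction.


w_new = -10 - 1/2 * 4 = -10 - 2 = -12.

-12


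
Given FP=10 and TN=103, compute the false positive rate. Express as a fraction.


FPR = FP / (FP + TN) = 10 / 113 = 10/113.

10/113


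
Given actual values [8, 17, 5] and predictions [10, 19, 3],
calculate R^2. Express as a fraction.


Mean(y) = 10. SS_res = 12. SS_tot = 78. R^2 = 1 - 12/(78) = 11/13.

11/13


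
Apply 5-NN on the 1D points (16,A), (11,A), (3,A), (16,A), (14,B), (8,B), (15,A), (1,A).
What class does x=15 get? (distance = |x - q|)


Distances: |16-15|=1, |11-15|=4, |3-15|=12, |16-15|=1, |14-15|=1, |8-15|=7, |15-15|=0, |1-15|=14. 5 nearest: (15,A), (16,A), (16,A), (14,B), (11,A). Counts: {'A': 4, 'B': 1}. Majority class: A.

A


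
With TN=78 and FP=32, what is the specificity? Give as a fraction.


Specificity = TN / (TN + FP) = 78 / 110 = 39/55.

39/55


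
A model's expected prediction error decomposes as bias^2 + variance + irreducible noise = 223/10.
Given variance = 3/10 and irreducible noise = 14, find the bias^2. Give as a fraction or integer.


Total error = bias^2 + variance + irreducible noise. So bias^2 = 223/10 - 3/10 - 14 = 8.

8


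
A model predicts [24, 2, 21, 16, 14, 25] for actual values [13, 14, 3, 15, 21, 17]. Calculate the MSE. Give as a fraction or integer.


MSE = (1/6) * ((13-24)^2=121 + (14-2)^2=144 + (3-21)^2=324 + (15-16)^2=1 + (21-14)^2=49 + (17-25)^2=64). Sum = 703. MSE = 703/6.

703/6


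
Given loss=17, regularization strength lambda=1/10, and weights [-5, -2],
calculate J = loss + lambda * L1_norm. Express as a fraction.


L1 norm = sum(|w|) = 7. J = 17 + 1/10 * 7 = 177/10.

177/10


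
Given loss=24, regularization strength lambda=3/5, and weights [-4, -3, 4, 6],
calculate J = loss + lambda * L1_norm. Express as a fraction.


L1 norm = sum(|w|) = 17. J = 24 + 3/5 * 17 = 171/5.

171/5


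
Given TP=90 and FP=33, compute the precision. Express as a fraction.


Precision = TP / (TP + FP) = 90 / 123 = 30/41.

30/41


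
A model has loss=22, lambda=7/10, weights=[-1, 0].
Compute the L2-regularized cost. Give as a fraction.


L2 sq norm = sum(w^2) = 1. J = 22 + 7/10 * 1 = 227/10.

227/10


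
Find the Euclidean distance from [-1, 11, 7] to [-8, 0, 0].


d = sqrt(sum of squared differences). (-1--8)^2=49, (11-0)^2=121, (7-0)^2=49. Sum = 219.

sqrt(219)


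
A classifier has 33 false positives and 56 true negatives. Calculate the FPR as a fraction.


FPR = FP / (FP + TN) = 33 / 89 = 33/89.

33/89


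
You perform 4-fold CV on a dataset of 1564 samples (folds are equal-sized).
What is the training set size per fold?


Each validation fold has 1564/4 = 391 samples. Training set = 1564 - 391 = 1173.

1173


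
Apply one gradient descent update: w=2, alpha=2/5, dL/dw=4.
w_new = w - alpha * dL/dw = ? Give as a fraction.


w_new = 2 - 2/5 * 4 = 2 - 8/5 = 2/5.

2/5


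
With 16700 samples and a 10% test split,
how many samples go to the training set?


Test set = 16700 * 10% = 1670. Training set = 16700 - 1670 = 15030.

15030


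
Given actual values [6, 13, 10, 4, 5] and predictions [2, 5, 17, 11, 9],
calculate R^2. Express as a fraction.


Mean(y) = 38/5. SS_res = 194. SS_tot = 286/5. R^2 = 1 - 194/(286/5) = -342/143.

-342/143


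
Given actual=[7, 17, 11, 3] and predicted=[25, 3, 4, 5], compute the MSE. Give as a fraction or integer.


MSE = (1/4) * ((7-25)^2=324 + (17-3)^2=196 + (11-4)^2=49 + (3-5)^2=4). Sum = 573. MSE = 573/4.

573/4


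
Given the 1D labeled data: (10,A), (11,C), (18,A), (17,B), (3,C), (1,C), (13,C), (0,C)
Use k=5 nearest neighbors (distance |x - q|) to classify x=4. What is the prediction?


Distances: |10-4|=6, |11-4|=7, |18-4|=14, |17-4|=13, |3-4|=1, |1-4|=3, |13-4|=9, |0-4|=4. 5 nearest: (3,C), (1,C), (0,C), (10,A), (11,C). Counts: {'C': 4, 'A': 1}. Majority class: C.

C


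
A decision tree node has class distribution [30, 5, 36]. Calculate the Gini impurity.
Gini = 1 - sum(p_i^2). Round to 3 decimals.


Total = 71. Proportions: 30/71, 5/71, 36/71. sum(p_i^2) = 0.4406. Gini = 1 - 0.4406 = 0.5594, which rounds to 0.559.

0.559


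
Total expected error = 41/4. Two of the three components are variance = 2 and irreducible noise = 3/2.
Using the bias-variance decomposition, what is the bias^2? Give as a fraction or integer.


Total error = bias^2 + variance + irreducible noise. So bias^2 = 41/4 - 2 - 3/2 = 27/4.

27/4


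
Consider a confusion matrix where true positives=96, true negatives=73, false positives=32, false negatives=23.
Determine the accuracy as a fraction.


Accuracy = (TP + TN) / (TP + TN + FP + FN) = (96 + 73) / 224 = 169/224.

169/224


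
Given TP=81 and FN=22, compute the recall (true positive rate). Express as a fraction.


Recall = TP / (TP + FN) = 81 / 103 = 81/103.

81/103


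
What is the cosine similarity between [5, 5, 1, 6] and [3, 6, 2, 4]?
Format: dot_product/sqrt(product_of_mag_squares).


dot = 71. |a|^2 = 87, |b|^2 = 65. cos = 71/sqrt(5655).

71/sqrt(5655)


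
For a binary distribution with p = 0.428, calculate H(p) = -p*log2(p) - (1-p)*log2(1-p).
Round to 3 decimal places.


H = -0.428*log2(0.428) - 0.572*log2(0.572) = 0.985.

0.985


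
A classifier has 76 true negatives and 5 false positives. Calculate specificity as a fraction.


Specificity = TN / (TN + FP) = 76 / 81 = 76/81.

76/81


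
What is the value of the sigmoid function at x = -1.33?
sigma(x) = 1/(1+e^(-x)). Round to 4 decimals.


sigma(-1.33) = 1/(1+e^(1.33)) = 1/(1+3.781043) = 1/4.781043 = 0.2092.

0.2092


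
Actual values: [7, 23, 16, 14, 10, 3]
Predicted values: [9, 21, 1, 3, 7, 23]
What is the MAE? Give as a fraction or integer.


MAE = (1/6) * (|7-9|=2 + |23-21|=2 + |16-1|=15 + |14-3|=11 + |10-7|=3 + |3-23|=20). Sum = 53. MAE = 53/6.

53/6


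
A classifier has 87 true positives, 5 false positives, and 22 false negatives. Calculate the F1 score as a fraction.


Precision = 87/92 = 87/92. Recall = 87/109 = 87/109. F1 = 2*P*R/(P+R) = 58/67.

58/67


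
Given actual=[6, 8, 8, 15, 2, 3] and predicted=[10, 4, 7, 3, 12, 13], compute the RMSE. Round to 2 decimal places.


MSE = 62.8333. RMSE = sqrt(62.8333) = 7.93.

7.93


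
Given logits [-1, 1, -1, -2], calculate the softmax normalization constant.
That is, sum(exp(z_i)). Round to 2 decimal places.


Denom = e^-1=0.3679 + e^1=2.7183 + e^-1=0.3679 + e^-2=0.1353. Sum = 3.5894, which rounds to 3.59.

3.59


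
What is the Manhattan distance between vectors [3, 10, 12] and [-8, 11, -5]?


d = sum of absolute differences: |3--8|=11 + |10-11|=1 + |12--5|=17 = 29.

29


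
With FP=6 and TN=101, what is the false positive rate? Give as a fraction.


FPR = FP / (FP + TN) = 6 / 107 = 6/107.

6/107


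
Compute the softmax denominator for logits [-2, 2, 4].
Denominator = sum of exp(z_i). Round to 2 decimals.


Denom = e^-2=0.1353 + e^2=7.3891 + e^4=54.5982. Sum = 62.1226, which rounds to 62.12.

62.12


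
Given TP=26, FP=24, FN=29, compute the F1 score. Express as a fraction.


Precision = 26/50 = 13/25. Recall = 26/55 = 26/55. F1 = 2*P*R/(P+R) = 52/105.

52/105


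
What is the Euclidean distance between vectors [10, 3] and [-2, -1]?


d = sqrt(sum of squared differences). (10--2)^2=144, (3--1)^2=16. Sum = 160.

sqrt(160)


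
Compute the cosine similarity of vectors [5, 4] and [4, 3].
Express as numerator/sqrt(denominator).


dot = 32. |a|^2 = 41, |b|^2 = 25. cos = 32/sqrt(1025).

32/sqrt(1025)


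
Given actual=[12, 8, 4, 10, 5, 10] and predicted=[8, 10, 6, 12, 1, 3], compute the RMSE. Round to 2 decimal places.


MSE = 15.5000. RMSE = sqrt(15.5000) = 3.94.

3.94


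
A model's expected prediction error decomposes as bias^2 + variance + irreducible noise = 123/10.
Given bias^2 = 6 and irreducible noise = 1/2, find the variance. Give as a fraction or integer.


Total error = bias^2 + variance + irreducible noise. So variance = 123/10 - 6 - 1/2 = 29/5.

29/5


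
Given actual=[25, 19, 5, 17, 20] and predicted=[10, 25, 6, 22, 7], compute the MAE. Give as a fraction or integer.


MAE = (1/5) * (|25-10|=15 + |19-25|=6 + |5-6|=1 + |17-22|=5 + |20-7|=13). Sum = 40. MAE = 8.

8


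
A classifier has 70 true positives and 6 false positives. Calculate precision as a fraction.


Precision = TP / (TP + FP) = 70 / 76 = 35/38.

35/38


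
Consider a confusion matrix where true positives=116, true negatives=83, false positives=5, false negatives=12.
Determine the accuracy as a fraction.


Accuracy = (TP + TN) / (TP + TN + FP + FN) = (116 + 83) / 216 = 199/216.

199/216


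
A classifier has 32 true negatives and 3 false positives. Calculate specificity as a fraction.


Specificity = TN / (TN + FP) = 32 / 35 = 32/35.

32/35


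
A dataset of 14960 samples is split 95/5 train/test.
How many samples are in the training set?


Test set = 14960 * 5% = 748. Training set = 14960 - 748 = 14212.

14212


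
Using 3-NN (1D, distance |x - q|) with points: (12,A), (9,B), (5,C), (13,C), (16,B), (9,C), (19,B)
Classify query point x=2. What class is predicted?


Distances: |12-2|=10, |9-2|=7, |5-2|=3, |13-2|=11, |16-2|=14, |9-2|=7, |19-2|=17. 3 nearest: (5,C), (9,B), (9,C). Counts: {'C': 2, 'B': 1}. Majority class: C.

C
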